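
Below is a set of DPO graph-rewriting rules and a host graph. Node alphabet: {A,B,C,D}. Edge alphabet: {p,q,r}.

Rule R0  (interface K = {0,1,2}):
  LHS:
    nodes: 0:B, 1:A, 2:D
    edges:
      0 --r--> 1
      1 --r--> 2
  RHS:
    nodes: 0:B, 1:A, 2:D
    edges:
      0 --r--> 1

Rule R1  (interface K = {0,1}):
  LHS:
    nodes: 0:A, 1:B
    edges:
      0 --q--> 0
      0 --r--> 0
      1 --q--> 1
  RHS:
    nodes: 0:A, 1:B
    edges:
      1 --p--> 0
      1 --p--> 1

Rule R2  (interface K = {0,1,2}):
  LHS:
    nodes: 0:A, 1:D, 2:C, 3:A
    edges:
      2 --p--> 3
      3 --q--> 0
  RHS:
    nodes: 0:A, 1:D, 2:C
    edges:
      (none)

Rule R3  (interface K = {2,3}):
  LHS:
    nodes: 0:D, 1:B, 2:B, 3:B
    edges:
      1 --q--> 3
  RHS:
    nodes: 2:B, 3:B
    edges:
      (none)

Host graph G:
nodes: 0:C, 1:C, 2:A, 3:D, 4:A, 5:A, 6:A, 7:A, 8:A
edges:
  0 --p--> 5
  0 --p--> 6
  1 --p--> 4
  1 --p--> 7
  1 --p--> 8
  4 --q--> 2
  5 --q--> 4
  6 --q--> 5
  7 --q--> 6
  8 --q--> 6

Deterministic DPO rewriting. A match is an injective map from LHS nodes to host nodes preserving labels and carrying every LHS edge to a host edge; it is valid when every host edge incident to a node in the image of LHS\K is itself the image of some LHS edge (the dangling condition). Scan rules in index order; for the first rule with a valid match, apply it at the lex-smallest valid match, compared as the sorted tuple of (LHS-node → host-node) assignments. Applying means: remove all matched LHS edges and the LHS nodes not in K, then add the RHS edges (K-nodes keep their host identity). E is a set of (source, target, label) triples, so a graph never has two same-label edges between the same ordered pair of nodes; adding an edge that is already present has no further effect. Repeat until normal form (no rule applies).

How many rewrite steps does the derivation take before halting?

Answer: 5

Rewrite trace:
initial: |V|=9 |E|=10  E = 0-p->5 0-p->6 1-p->4 1-p->7 1-p->8 4-q->2 5-q->4 6-q->5 7-q->6 8-q->6
step 1: apply R2 at {0↦6, 1↦3, 2↦1, 3↦7}  → |V|=8 |E|=8  E = 0-p->5 0-p->6 1-p->4 1-p->8 4-q->2 5-q->4 6-q->5 8-q->6
step 2: apply R2 at {0↦6, 1↦3, 2↦1, 3↦8}  → |V|=7 |E|=6  E = 0-p->5 0-p->6 1-p->4 4-q->2 5-q->4 6-q->5
step 3: apply R2 at {0↦5, 1↦3, 2↦0, 3↦6}  → |V|=6 |E|=4  E = 0-p->5 1-p->4 4-q->2 5-q->4
step 4: apply R2 at {0↦4, 1↦3, 2↦0, 3↦5}  → |V|=5 |E|=2  E = 1-p->4 4-q->2
step 5: apply R2 at {0↦2, 1↦3, 2↦1, 3↦4}  → |V|=4 |E|=0  E = ∅
normal form: no rule applies after step 5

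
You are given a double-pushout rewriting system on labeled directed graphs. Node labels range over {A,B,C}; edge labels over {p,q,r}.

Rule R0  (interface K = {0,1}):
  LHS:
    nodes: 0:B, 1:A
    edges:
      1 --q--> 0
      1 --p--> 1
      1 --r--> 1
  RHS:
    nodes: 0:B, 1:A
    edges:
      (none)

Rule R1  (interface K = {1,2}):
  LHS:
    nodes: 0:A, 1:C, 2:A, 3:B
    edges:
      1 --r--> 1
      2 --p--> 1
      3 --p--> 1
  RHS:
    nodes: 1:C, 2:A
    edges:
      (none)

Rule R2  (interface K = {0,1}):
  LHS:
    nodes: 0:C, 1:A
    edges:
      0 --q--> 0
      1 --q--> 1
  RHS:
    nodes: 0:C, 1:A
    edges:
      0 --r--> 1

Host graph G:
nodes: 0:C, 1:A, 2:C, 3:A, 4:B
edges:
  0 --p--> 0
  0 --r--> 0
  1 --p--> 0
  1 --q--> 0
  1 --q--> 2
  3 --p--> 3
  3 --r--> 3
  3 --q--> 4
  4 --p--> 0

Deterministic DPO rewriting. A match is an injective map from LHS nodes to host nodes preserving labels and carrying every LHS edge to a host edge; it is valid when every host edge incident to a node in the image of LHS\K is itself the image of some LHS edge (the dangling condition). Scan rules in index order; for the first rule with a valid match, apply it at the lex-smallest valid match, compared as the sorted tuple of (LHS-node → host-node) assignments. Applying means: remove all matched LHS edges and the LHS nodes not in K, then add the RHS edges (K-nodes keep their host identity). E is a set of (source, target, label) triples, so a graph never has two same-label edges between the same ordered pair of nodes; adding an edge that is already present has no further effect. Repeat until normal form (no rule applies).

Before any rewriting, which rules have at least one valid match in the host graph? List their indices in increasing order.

R0: 1 valid match — {0↦4, 1↦3}
R1: no valid match — 1 raw match, all fail dangling condition
R2: no valid match — LHS pattern not found

Answer: [R0]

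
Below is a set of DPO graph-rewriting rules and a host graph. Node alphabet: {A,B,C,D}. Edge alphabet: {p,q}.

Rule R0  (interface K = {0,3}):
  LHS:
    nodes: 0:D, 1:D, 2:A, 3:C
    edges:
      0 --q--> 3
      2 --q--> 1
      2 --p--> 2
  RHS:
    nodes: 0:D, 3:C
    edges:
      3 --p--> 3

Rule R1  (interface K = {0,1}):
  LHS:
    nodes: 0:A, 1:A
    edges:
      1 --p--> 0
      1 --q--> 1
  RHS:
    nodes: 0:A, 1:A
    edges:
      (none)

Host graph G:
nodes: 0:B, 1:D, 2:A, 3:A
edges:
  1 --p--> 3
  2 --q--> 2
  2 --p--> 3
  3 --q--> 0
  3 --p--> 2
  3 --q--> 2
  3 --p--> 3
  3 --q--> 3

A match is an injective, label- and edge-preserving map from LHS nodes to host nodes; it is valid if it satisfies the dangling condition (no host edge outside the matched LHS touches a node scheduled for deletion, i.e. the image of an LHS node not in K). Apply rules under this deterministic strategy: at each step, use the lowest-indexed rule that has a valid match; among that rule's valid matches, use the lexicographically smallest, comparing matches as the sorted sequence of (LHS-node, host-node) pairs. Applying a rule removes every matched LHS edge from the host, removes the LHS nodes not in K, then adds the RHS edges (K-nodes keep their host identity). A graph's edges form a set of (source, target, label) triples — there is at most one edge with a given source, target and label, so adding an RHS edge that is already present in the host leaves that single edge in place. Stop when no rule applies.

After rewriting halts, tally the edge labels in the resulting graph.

Answer: p:2 q:2

Derivation:
start.  V:4 E:8  edges: 1-p->3 2-q->2 2-p->3 3-q->0 3-p->2 3-q->2 3-p->3 3-q->3
1. fire R1 via {0↦2, 1↦3}  →  V:4 E:6  edges: 1-p->3 2-q->2 2-p->3 3-q->0 3-q->2 3-p->3
2. fire R1 via {0↦3, 1↦2}  →  V:4 E:4  edges: 1-p->3 3-q->0 3-q->2 3-p->3
normal form: no rule applies after step 2
NF edges: [(1, 3, 'p'), (3, 0, 'q'), (3, 2, 'q'), (3, 3, 'p')]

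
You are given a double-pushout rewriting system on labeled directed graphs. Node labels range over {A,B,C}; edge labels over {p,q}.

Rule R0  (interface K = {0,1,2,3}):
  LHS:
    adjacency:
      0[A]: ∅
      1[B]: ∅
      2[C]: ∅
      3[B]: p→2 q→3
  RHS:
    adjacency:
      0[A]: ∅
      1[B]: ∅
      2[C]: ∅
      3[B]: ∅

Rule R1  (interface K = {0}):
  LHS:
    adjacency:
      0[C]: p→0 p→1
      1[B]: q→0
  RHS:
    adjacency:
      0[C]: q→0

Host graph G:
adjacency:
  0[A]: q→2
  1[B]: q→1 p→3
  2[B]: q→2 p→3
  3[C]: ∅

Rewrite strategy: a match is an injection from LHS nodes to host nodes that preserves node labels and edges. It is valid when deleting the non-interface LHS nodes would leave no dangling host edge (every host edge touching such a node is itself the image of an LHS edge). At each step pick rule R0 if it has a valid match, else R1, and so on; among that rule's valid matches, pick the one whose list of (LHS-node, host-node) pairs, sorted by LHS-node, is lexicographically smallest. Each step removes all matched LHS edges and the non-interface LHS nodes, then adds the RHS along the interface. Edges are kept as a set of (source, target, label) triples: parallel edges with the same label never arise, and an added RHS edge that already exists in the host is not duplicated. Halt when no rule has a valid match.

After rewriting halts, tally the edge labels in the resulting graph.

initial: |V|=4 |E|=5  E = 0-q->2 1-q->1 1-p->3 2-q->2 2-p->3
step 1: apply R0 at {0↦0, 1↦1, 2↦3, 3↦2}  → |V|=4 |E|=3  E = 0-q->2 1-q->1 1-p->3
step 2: apply R0 at {0↦0, 1↦2, 2↦3, 3↦1}  → |V|=4 |E|=1  E = 0-q->2
final graph: no rule applies after step 2
NF edges: [(0, 2, 'q')]

Answer: q:1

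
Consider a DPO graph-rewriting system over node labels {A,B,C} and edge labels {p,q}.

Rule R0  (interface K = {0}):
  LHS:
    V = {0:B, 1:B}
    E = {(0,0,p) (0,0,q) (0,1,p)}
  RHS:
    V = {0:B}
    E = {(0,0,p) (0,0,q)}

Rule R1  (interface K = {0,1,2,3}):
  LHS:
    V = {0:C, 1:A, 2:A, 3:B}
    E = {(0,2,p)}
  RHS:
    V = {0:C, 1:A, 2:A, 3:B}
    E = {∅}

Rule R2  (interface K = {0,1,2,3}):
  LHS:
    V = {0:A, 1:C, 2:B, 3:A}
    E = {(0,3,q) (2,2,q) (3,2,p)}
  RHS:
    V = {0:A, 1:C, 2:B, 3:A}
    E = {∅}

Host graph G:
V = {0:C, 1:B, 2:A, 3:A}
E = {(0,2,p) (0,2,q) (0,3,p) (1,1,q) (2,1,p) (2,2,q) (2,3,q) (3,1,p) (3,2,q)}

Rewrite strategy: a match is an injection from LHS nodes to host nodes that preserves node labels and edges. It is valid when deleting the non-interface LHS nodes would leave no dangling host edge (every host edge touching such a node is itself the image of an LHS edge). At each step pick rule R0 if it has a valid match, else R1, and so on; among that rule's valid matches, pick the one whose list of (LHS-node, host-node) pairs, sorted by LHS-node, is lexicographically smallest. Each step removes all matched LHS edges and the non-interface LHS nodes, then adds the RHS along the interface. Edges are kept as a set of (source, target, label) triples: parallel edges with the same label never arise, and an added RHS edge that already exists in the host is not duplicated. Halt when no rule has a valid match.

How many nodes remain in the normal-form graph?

[0] host  ⇒  4 nodes, 9 edges  {0-p->2 0-q->2 0-p->3 1-q->1 2-p->1 2-q->2 2-q->3 3-p->1 3-q->2}
[1] R1 @ {0↦0, 1↦2, 2↦3, 3↦1}  ⇒  4 nodes, 8 edges  {0-p->2 0-q->2 1-q->1 2-p->1 2-q->2 2-q->3 3-p->1 3-q->2}
[2] R1 @ {0↦0, 1↦3, 2↦2, 3↦1}  ⇒  4 nodes, 7 edges  {0-q->2 1-q->1 2-p->1 2-q->2 2-q->3 3-p->1 3-q->2}
[3] R2 @ {0↦2, 1↦0, 2↦1, 3↦3}  ⇒  4 nodes, 4 edges  {0-q->2 2-p->1 2-q->2 3-q->2}
halt: no rule applies after step 3
NF nodes: {0:C, 1:B, 2:A, 3:A}

Answer: 4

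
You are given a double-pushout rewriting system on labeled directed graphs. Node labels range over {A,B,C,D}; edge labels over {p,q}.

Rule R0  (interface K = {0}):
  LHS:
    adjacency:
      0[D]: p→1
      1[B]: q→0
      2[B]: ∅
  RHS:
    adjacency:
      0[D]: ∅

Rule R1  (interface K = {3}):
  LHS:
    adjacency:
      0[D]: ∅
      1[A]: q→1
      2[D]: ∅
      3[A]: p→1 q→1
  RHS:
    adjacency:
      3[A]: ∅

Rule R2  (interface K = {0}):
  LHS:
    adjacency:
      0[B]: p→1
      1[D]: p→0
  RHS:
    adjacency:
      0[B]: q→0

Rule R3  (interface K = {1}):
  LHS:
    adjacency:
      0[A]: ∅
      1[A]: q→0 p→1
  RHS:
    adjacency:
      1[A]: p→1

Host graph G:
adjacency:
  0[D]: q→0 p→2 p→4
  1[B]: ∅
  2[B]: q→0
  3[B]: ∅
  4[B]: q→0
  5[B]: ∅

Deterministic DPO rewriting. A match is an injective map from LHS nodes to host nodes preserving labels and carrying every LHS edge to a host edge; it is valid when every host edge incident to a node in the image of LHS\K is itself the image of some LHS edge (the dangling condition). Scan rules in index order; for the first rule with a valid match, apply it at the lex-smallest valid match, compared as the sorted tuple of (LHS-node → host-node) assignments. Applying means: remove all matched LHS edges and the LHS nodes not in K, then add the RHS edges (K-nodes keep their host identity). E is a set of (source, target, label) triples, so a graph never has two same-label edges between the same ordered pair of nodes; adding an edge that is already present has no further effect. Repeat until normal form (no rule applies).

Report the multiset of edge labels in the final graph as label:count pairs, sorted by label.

initial: |V|=6 |E|=5  E = 0-q->0 0-p->2 0-p->4 2-q->0 4-q->0
step 1: apply R0 at {0↦0, 1↦2, 2↦1}  → |V|=4 |E|=3  E = 0-q->0 0-p->4 4-q->0
step 2: apply R0 at {0↦0, 1↦4, 2↦3}  → |V|=2 |E|=1  E = 0-q->0
final graph: no rule applies after step 2
NF edges: [(0, 0, 'q')]

Answer: q:1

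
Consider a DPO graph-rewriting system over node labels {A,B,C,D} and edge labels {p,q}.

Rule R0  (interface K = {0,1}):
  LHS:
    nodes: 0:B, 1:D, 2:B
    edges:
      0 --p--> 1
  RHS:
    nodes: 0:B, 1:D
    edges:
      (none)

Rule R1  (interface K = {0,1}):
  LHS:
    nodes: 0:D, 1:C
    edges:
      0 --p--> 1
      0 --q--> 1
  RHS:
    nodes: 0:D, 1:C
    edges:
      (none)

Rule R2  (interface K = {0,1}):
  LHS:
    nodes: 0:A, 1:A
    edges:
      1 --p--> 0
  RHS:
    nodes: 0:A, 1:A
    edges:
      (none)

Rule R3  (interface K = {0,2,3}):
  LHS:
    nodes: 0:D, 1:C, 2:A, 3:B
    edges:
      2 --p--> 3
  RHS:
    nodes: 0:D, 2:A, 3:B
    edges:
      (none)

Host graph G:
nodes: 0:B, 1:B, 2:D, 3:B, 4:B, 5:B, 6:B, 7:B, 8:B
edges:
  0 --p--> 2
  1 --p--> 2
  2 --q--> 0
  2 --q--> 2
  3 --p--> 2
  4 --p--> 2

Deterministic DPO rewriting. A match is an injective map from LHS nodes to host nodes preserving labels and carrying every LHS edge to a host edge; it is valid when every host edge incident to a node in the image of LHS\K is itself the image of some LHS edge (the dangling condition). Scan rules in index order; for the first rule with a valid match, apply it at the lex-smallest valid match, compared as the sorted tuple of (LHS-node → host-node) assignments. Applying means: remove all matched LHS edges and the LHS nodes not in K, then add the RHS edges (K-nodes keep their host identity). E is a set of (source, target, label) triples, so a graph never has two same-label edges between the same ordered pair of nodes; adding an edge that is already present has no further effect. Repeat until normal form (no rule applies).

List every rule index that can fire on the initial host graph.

Answer: [R0]

Derivation:
R0: 16 valid matches — {0↦0, 1↦2, 2↦5}, {0↦0, 1↦2, 2↦6}, {0↦0, 1↦2, 2↦7} (+13 more)
R1: no valid match — LHS pattern not found
R2: no valid match — LHS pattern not found
R3: no valid match — LHS pattern not found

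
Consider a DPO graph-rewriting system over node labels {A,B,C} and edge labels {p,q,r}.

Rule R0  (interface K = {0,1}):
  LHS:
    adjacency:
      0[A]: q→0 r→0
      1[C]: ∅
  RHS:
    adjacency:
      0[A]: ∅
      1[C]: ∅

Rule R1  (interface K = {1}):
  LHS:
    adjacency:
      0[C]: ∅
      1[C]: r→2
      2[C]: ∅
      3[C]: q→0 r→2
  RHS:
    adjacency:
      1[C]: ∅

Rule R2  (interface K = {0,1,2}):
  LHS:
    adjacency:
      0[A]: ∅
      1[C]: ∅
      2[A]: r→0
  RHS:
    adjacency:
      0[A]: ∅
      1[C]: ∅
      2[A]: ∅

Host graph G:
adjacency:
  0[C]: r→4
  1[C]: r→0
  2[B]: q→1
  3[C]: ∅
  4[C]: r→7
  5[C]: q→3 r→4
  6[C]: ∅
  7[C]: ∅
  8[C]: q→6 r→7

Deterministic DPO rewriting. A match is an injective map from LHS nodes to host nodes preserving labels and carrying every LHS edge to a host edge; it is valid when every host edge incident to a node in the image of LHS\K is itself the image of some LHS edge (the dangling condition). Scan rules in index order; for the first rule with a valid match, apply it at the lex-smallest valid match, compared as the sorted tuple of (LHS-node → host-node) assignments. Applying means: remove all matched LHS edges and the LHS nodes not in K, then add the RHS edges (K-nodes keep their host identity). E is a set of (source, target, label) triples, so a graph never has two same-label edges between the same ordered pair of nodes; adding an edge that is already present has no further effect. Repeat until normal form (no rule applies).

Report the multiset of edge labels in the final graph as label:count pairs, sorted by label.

initial: |V|=9 |E|=8  E = 0-r->4 1-r->0 2-q->1 4-r->7 5-q->3 5-r->4 8-q->6 8-r->7
step 1: apply R1 at {0↦6, 1↦4, 2↦7, 3↦8}  → |V|=6 |E|=5  E = 0-r->4 1-r->0 2-q->1 5-q->3 5-r->4
step 2: apply R1 at {0↦3, 1↦0, 2↦4, 3↦5}  → |V|=3 |E|=2  E = 1-r->0 2-q->1
final graph: no rule applies after step 2
NF edges: [(1, 0, 'r'), (2, 1, 'q')]

Answer: q:1 r:1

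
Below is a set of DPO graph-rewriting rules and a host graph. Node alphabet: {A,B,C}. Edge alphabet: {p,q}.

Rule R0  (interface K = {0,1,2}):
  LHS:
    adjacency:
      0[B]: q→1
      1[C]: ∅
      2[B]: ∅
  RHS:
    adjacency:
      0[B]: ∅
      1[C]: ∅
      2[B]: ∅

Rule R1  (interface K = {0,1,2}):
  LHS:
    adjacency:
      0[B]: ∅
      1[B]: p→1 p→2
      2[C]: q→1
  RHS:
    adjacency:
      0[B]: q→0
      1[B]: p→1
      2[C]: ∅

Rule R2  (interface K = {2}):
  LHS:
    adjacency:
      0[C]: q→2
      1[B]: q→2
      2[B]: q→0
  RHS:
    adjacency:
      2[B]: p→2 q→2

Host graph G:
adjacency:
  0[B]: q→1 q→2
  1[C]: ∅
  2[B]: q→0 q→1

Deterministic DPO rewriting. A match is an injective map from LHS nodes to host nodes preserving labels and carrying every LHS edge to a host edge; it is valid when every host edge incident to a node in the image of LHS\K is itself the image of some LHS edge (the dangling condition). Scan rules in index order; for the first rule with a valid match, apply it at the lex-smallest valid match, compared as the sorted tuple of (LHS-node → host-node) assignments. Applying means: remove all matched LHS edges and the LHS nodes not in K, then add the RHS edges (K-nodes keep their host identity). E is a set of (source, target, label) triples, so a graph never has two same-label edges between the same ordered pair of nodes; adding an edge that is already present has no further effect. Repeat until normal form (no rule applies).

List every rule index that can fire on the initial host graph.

R0: 2 valid matches — {0↦0, 1↦1, 2↦2}, {0↦2, 1↦1, 2↦0}
R1: no valid match — LHS pattern not found
R2: no valid match — LHS pattern not found

Answer: [R0]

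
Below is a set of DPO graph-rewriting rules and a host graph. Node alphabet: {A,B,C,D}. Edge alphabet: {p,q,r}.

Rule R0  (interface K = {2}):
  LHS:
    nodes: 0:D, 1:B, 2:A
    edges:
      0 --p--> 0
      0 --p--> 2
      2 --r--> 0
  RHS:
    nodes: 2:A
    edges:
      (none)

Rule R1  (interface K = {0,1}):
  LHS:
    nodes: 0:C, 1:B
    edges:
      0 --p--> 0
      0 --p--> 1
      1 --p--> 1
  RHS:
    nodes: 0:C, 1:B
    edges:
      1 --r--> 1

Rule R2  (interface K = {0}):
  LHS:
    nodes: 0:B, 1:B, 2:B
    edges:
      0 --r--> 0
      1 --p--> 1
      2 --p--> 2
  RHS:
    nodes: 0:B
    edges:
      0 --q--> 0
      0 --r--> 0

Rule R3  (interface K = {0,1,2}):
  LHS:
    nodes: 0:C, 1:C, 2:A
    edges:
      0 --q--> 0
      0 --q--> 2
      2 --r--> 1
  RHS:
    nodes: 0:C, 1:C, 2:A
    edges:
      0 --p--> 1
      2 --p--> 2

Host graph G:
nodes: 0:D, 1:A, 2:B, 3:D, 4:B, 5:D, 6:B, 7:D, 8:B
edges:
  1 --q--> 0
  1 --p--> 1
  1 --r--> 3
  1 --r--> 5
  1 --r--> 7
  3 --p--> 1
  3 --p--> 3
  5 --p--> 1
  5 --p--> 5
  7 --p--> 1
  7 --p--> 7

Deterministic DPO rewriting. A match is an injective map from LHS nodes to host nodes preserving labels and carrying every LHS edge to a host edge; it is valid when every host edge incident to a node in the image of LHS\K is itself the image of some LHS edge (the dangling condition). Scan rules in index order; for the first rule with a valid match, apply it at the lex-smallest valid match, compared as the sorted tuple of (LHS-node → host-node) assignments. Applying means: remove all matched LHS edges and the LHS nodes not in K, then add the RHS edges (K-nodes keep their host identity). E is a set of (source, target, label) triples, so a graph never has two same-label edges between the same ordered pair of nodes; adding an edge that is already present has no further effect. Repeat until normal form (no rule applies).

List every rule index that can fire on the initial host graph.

R0: 12 valid matches — {0↦3, 1↦2, 2↦1}, {0↦3, 1↦4, 2↦1}, {0↦3, 1↦6, 2↦1} (+9 more)
R1: no valid match — LHS pattern not found
R2: no valid match — LHS pattern not found
R3: no valid match — LHS pattern not found

Answer: [R0]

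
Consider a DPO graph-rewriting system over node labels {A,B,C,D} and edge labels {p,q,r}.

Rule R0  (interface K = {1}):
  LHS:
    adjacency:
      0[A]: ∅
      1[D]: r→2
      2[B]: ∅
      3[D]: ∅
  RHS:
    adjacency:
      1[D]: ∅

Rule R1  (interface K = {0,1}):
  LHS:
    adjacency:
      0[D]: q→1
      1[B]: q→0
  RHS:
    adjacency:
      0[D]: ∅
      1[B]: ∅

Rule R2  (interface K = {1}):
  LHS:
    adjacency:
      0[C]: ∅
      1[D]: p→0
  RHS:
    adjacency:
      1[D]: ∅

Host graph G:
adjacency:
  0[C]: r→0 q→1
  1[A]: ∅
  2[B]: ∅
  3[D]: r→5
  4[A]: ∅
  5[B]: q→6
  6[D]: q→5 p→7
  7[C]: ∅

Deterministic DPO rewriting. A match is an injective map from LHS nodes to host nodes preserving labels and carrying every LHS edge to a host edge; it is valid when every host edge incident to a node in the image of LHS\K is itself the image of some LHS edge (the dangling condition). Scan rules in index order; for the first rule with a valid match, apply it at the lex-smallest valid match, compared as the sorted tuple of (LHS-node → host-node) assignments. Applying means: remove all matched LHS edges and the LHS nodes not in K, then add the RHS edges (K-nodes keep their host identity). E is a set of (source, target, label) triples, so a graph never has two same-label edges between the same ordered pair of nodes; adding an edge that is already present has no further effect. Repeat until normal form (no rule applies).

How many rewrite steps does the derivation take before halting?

Answer: 3

Rewrite trace:
initial: |V|=8 |E|=6  E = 0-r->0 0-q->1 3-r->5 5-q->6 6-q->5 6-p->7
step 1: apply R1 at {0↦6, 1↦5}  → |V|=8 |E|=4  E = 0-r->0 0-q->1 3-r->5 6-p->7
step 2: apply R2 at {0↦7, 1↦6}  → |V|=7 |E|=3  E = 0-r->0 0-q->1 3-r->5
step 3: apply R0 at {0↦4, 1↦3, 2↦5, 3↦6}  → |V|=4 |E|=2  E = 0-r->0 0-q->1
normal form: no rule applies after step 3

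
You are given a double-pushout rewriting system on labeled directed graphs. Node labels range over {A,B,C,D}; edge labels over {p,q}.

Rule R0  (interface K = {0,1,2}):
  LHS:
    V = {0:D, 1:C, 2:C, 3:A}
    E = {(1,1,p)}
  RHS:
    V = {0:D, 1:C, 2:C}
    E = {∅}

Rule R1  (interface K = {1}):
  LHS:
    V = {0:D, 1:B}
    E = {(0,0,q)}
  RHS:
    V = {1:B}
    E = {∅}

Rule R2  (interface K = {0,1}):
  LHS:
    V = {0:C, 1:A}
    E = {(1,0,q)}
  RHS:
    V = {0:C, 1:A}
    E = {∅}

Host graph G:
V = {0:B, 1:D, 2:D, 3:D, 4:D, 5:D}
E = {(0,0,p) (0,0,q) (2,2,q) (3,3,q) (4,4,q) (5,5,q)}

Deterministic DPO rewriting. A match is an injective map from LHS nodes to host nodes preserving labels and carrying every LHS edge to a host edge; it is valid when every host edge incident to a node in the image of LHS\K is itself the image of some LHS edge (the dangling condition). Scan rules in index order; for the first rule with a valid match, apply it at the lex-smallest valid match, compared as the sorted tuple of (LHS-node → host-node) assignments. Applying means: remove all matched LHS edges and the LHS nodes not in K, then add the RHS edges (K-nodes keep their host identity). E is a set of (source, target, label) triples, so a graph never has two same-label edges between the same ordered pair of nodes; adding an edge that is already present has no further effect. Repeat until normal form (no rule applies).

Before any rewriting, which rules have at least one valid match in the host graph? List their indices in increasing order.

R0: no valid match — LHS pattern not found
R1: 4 valid matches — {0↦2, 1↦0}, {0↦3, 1↦0}, {0↦4, 1↦0} (+1 more)
R2: no valid match — LHS pattern not found

Answer: [R1]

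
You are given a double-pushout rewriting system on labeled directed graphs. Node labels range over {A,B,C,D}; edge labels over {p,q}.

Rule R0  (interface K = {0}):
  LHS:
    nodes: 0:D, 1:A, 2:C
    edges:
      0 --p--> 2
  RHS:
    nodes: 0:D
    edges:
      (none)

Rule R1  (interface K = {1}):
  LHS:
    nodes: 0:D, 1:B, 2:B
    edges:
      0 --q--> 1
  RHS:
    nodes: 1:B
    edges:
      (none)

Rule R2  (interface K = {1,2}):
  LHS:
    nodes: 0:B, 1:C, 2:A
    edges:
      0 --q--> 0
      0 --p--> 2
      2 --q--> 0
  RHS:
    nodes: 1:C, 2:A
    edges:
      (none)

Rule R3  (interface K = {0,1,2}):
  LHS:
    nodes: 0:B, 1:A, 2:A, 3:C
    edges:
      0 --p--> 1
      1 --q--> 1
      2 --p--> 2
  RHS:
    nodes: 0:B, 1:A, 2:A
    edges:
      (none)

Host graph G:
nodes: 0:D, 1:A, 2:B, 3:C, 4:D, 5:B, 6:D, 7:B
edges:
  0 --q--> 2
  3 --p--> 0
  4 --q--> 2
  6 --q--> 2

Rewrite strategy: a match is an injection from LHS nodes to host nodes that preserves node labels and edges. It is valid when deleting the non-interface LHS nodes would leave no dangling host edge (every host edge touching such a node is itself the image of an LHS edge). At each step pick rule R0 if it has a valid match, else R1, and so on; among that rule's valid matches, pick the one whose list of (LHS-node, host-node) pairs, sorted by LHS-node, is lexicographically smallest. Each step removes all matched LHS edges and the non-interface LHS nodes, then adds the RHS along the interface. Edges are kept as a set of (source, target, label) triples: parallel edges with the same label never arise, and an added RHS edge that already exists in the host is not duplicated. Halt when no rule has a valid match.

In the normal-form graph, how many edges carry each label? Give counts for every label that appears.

Answer: p:1 q:1

Derivation:
start.  V:8 E:4  edges: 0-q->2 3-p->0 4-q->2 6-q->2
1. fire R1 via {0↦4, 1↦2, 2↦5}  →  V:6 E:3  edges: 0-q->2 3-p->0 6-q->2
2. fire R1 via {0↦6, 1↦2, 2↦7}  →  V:4 E:2  edges: 0-q->2 3-p->0
final graph: no rule applies after step 2
NF edges: [(0, 2, 'q'), (3, 0, 'p')]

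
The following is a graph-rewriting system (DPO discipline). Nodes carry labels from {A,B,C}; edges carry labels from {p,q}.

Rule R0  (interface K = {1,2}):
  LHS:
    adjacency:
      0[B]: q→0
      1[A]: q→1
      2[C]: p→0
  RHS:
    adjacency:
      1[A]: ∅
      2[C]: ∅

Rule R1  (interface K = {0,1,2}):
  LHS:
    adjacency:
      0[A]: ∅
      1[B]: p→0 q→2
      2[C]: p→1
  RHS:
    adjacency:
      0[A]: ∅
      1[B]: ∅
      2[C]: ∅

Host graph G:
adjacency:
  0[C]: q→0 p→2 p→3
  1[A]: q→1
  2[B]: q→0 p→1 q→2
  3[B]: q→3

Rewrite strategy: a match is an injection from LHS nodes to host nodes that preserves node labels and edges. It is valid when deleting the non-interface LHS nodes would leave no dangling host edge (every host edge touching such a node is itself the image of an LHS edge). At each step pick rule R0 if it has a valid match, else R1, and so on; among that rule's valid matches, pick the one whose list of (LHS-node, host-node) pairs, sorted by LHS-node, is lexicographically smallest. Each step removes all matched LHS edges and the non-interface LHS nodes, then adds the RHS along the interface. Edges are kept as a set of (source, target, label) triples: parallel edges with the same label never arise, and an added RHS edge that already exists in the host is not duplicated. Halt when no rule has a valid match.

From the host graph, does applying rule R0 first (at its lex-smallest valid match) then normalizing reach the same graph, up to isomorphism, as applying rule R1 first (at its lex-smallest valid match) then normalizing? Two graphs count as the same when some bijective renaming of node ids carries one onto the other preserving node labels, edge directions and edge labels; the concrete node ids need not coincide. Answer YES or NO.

branch R0-first: apply at {0↦3, 1↦1, 2↦0} → |E|=5, then 1 more step(s) → NF |V|=3 |E|=2 V={0:C, 1:A, 2:B} E=0-q->0 2-q->2
branch R1-first: apply at {0↦1, 1↦2, 2↦0} → |E|=5, then 1 more step(s) → NF |V|=3 |E|=2 V={0:C, 1:A, 2:B} E=0-q->0 2-q->2
graphs isomorphic (equal up to label-preserving node renaming)

Answer: YES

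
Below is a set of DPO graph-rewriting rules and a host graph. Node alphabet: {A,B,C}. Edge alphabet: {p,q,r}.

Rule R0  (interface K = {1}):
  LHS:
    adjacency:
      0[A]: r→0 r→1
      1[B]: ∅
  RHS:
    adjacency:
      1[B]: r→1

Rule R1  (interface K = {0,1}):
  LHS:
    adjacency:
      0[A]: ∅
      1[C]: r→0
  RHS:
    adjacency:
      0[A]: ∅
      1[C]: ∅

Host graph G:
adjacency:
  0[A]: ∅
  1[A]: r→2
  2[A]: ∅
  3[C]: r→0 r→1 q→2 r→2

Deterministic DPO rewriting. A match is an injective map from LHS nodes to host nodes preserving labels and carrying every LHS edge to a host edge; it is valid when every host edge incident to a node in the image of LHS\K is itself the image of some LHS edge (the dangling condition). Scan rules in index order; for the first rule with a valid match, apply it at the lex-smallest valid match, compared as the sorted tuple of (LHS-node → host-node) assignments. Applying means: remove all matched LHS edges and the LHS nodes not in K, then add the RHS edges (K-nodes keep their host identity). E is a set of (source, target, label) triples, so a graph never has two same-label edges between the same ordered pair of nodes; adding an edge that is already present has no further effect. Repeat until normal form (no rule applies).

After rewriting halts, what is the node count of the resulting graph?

initial: |V|=4 |E|=5  E = 1-r->2 3-r->0 3-r->1 3-q->2 3-r->2
step 1: apply R1 at {0↦0, 1↦3}  → |V|=4 |E|=4  E = 1-r->2 3-r->1 3-q->2 3-r->2
step 2: apply R1 at {0↦1, 1↦3}  → |V|=4 |E|=3  E = 1-r->2 3-q->2 3-r->2
step 3: apply R1 at {0↦2, 1↦3}  → |V|=4 |E|=2  E = 1-r->2 3-q->2
normal form: no rule applies after step 3
NF nodes: {0:A, 1:A, 2:A, 3:C}

Answer: 4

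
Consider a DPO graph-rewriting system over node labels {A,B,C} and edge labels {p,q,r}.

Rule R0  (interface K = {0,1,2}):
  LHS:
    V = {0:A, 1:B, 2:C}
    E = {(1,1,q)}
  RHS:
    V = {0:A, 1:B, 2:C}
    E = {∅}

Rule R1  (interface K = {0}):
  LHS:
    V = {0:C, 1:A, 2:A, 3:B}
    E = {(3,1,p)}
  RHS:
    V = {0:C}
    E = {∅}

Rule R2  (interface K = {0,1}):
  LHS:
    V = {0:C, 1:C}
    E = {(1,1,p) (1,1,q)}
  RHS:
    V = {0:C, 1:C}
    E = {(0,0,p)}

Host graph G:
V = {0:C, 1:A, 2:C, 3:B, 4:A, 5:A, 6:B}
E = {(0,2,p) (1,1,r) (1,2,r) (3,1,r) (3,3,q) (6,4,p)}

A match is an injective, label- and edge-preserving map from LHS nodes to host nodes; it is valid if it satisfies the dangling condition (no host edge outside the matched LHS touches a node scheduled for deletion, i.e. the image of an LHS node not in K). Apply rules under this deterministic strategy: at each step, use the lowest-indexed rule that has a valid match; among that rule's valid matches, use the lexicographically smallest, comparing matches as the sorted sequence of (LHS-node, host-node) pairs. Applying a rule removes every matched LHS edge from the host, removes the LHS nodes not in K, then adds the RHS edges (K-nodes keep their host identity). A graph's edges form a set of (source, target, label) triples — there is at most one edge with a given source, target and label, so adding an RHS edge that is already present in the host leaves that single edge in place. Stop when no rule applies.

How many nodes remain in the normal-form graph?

[0] host  ⇒  7 nodes, 6 edges  {0-p->2 1-r->1 1-r->2 3-r->1 3-q->3 6-p->4}
[1] R0 @ {0↦1, 1↦3, 2↦0}  ⇒  7 nodes, 5 edges  {0-p->2 1-r->1 1-r->2 3-r->1 6-p->4}
[2] R1 @ {0↦0, 1↦4, 2↦5, 3↦6}  ⇒  4 nodes, 4 edges  {0-p->2 1-r->1 1-r->2 3-r->1}
normal form: no rule applies after step 2
NF nodes: {0:C, 1:A, 2:C, 3:B}

Answer: 4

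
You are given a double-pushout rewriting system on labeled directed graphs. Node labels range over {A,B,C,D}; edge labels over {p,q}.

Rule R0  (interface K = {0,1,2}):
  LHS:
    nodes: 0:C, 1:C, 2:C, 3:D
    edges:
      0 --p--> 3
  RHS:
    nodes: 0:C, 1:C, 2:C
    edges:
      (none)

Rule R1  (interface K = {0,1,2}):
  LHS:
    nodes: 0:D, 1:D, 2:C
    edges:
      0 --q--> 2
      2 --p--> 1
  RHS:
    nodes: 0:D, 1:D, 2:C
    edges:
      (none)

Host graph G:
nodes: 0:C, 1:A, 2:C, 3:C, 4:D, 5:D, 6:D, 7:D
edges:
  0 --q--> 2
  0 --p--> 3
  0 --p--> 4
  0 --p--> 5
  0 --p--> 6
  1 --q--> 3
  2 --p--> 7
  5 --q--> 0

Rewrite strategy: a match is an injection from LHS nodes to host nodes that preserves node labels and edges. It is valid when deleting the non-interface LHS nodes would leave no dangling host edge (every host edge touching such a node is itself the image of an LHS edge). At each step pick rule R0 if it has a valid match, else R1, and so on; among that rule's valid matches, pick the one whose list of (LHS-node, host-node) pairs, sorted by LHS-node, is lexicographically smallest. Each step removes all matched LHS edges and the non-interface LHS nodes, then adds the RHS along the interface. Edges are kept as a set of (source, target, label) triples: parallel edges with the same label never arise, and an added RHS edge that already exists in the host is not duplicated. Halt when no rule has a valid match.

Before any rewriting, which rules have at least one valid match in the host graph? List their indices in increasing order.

Answer: [R0,R1]

Steps:
R0: 6 valid matches — {0↦0, 1↦2, 2↦3, 3↦4}, {0↦0, 1↦2, 2↦3, 3↦6}, {0↦0, 1↦3, 2↦2, 3↦4} (+3 more)
R1: 2 valid matches — {0↦5, 1↦4, 2↦0}, {0↦5, 1↦6, 2↦0}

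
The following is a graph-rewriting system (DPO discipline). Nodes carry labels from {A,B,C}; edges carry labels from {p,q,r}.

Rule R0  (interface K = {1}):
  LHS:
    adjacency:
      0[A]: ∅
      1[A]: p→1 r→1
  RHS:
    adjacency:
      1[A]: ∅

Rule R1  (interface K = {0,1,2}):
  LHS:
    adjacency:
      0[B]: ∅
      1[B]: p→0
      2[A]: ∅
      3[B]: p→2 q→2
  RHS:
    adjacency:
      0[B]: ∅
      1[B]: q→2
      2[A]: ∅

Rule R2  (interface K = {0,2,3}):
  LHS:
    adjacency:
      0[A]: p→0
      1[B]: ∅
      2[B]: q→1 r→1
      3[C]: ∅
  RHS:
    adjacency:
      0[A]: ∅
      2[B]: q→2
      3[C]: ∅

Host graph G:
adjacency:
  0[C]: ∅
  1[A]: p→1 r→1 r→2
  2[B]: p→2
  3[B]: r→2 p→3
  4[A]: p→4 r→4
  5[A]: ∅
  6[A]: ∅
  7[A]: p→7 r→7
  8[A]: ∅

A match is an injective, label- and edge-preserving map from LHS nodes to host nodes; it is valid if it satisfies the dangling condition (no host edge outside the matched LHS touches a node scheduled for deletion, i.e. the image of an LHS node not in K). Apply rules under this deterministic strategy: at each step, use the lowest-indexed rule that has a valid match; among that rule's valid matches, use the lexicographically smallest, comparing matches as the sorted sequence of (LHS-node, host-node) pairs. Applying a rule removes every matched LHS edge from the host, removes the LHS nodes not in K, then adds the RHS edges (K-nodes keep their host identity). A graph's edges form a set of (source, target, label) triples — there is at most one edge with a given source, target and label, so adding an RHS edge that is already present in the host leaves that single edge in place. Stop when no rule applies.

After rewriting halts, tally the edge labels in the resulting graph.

[0] host  ⇒  9 nodes, 10 edges  {1-p->1 1-r->1 1-r->2 2-p->2 3-r->2 3-p->3 4-p->4 4-r->4 7-p->7 7-r->7}
[1] R0 @ {0↦5, 1↦1}  ⇒  8 nodes, 8 edges  {1-r->2 2-p->2 3-r->2 3-p->3 4-p->4 4-r->4 7-p->7 7-r->7}
[2] R0 @ {0↦6, 1↦4}  ⇒  7 nodes, 6 edges  {1-r->2 2-p->2 3-r->2 3-p->3 7-p->7 7-r->7}
[3] R0 @ {0↦4, 1↦7}  ⇒  6 nodes, 4 edges  {1-r->2 2-p->2 3-r->2 3-p->3}
normal form: no rule applies after step 3
NF edges: [(1, 2, 'r'), (2, 2, 'p'), (3, 2, 'r'), (3, 3, 'p')]

Answer: p:2 r:2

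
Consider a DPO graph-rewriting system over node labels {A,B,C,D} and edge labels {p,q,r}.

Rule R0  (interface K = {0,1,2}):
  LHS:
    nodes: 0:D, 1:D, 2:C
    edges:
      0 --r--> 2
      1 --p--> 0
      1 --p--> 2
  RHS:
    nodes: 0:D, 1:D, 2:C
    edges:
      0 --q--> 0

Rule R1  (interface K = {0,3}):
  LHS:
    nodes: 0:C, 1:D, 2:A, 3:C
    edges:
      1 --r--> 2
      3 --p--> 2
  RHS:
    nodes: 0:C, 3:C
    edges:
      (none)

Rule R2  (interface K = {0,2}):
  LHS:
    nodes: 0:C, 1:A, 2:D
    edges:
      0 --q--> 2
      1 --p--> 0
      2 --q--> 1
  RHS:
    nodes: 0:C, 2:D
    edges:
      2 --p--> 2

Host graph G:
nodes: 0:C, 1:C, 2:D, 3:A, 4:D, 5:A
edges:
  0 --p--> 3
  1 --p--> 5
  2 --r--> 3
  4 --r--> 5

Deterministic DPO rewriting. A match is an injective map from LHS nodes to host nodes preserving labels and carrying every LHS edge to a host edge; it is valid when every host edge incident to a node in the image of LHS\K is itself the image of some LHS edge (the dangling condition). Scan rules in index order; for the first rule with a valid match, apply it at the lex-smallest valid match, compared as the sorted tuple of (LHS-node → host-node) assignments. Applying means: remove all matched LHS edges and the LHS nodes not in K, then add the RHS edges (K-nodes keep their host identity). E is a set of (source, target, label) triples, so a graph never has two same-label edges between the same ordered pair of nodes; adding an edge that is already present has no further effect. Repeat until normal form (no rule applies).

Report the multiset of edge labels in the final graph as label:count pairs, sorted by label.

Answer: (no edges)

Derivation:
[0] host  ⇒  6 nodes, 4 edges  {0-p->3 1-p->5 2-r->3 4-r->5}
[1] R1 @ {0↦0, 1↦4, 2↦5, 3↦1}  ⇒  4 nodes, 2 edges  {0-p->3 2-r->3}
[2] R1 @ {0↦1, 1↦2, 2↦3, 3↦0}  ⇒  2 nodes, 0 edges  {∅}
final graph: no rule applies after step 2
NF edges: []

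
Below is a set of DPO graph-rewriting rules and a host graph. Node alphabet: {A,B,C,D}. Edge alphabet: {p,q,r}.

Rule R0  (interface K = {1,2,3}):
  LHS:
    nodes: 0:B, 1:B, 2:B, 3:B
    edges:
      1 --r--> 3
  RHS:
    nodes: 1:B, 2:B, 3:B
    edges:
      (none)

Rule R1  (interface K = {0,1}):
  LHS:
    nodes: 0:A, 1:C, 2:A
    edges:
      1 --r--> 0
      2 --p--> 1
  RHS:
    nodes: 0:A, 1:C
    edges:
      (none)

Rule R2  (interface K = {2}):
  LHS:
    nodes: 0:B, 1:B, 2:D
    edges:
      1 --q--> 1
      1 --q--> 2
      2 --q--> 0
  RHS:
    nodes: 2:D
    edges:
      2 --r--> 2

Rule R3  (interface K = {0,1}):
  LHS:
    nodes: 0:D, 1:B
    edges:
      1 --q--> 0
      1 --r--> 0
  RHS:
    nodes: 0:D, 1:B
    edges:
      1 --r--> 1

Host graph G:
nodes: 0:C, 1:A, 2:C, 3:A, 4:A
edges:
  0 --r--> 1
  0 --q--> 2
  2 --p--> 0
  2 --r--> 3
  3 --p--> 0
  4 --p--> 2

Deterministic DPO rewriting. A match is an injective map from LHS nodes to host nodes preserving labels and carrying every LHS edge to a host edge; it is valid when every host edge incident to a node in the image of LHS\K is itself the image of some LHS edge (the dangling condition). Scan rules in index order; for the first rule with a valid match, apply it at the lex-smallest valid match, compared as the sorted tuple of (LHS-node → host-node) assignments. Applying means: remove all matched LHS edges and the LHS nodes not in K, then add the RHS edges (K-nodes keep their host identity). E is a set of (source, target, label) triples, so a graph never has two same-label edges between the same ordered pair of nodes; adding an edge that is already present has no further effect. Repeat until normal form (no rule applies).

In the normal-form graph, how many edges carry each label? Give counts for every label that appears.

Answer: p:1 q:1

Steps:
start.  V:5 E:6  edges: 0-r->1 0-q->2 2-p->0 2-r->3 3-p->0 4-p->2
1. fire R1 via {0↦3, 1↦2, 2↦4}  →  V:4 E:4  edges: 0-r->1 0-q->2 2-p->0 3-p->0
2. fire R1 via {0↦1, 1↦0, 2↦3}  →  V:3 E:2  edges: 0-q->2 2-p->0
normal form: no rule applies after step 2
NF edges: [(0, 2, 'q'), (2, 0, 'p')]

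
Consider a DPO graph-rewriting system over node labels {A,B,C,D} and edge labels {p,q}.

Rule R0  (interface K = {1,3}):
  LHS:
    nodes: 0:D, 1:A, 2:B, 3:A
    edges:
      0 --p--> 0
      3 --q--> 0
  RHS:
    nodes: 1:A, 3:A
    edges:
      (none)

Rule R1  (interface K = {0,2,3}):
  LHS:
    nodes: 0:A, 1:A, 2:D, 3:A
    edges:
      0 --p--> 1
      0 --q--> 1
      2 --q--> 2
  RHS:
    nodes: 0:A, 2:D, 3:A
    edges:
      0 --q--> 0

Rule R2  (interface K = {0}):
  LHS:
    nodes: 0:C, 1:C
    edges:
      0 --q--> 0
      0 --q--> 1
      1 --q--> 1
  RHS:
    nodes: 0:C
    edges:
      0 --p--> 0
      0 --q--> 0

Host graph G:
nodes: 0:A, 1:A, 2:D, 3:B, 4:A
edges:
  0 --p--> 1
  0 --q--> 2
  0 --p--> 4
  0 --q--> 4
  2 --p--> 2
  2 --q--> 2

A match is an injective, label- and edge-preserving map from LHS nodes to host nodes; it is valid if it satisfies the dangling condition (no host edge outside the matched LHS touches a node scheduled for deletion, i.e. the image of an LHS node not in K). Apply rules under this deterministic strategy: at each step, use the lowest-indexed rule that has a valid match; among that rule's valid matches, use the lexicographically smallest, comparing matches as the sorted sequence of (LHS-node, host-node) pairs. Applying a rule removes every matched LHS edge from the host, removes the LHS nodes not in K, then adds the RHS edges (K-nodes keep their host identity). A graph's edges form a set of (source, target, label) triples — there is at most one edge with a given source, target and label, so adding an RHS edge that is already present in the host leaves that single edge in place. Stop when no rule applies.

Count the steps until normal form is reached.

start.  V:5 E:6  edges: 0-p->1 0-q->2 0-p->4 0-q->4 2-p->2 2-q->2
1. fire R1 via {0↦0, 1↦4, 2↦2, 3↦1}  →  V:4 E:4  edges: 0-q->0 0-p->1 0-q->2 2-p->2
2. fire R0 via {0↦2, 1↦1, 2↦3, 3↦0}  →  V:2 E:2  edges: 0-q->0 0-p->1
final graph: no rule applies after step 2

Answer: 2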